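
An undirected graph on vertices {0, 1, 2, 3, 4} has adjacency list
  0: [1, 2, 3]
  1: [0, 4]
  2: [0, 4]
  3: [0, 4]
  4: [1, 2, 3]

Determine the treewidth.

A width-2 tree decomposition is:
Bags: B1 = {0, 3, 4}  B2 = {0, 2, 4}  B3 = {0, 1, 4}
Tree: B1–B2, B2–B3
The largest bag has 3 vertices, giving width 2; this decomposition certifies tw(G) ≤ 2. Since 4–3–0–2–4 is a cycle in G, G is not acyclic. Forests are exactly the graphs of treewidth ≤ 1, so tw(G) ≥ 2. Hence tw(G) = 2 exactly.

2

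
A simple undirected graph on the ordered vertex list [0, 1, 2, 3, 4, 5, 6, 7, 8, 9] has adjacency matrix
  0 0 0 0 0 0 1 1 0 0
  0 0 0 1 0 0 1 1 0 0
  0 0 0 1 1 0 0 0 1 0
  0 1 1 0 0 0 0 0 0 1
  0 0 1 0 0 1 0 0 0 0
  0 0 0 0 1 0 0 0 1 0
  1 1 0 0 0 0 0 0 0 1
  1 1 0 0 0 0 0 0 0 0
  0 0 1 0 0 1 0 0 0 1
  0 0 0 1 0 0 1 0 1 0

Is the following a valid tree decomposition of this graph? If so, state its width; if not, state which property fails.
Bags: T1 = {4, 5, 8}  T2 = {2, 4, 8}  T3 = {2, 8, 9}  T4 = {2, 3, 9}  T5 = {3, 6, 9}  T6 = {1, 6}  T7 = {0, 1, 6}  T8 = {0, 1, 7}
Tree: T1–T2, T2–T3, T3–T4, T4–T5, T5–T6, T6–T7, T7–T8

No — edge (3,1) lies in no bag.

A tree decomposition must satisfy three properties: every vertex lies in some bag; for every edge, both endpoints lie together in some bag; and for every vertex, the bags containing it form a connected subtree. Here edge (3,1) lies in no bag, so the decomposition is invalid.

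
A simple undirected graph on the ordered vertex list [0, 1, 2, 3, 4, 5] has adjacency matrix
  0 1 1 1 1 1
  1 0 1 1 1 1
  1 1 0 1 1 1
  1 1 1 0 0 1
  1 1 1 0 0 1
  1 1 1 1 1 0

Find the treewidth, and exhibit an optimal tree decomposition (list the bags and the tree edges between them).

Each bag holds 5 vertices, so the decomposition has width 4, which upper-bounds the treewidth. On the other hand G contains the 5-clique {0, 1, 2, 3, 5}. A clique must lie in a single bag of any decomposition, so no decomposition can have width below 4. Therefore the treewidth is 4.

Treewidth 4.
One optimal decomposition is:
Bags: B1 = {0, 1, 2, 4, 5}  B2 = {0, 1, 2, 3, 5}
Tree: B1–B2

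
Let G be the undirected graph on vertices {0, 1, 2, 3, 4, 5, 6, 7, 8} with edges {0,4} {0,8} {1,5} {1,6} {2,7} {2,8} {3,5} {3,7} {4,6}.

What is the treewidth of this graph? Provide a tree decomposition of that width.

Each bag holds 3 vertices, so the decomposition has width 2, which upper-bounds the treewidth. Since 2–8–0–4–6–1–5–3–7–2 is a cycle in G, G is not acyclic. Forests are exactly the graphs of treewidth ≤ 1, so tw(G) ≥ 2. Hence tw(G) = 2 exactly.

Treewidth 2.
Bags: B1 = {0, 2, 8}  B2 = {0, 2, 4}  B3 = {2, 4, 6}  B4 = {1, 2, 6}  B5 = {1, 2, 5}  B6 = {2, 3, 5}  B7 = {2, 3, 7}
Tree: B1–B2, B2–B3, B3–B4, B4–B5, B5–B6, B6–B7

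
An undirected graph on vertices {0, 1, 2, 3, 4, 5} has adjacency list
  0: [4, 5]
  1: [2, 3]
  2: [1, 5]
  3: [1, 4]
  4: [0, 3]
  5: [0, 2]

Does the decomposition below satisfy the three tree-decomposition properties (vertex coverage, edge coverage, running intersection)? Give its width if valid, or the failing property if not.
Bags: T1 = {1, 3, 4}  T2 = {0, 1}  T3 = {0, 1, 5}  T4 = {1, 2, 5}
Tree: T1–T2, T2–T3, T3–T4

No — edge (4,0) lies in no bag.

A tree decomposition must satisfy three properties: every vertex lies in some bag; for every edge, both endpoints lie together in some bag; and for every vertex, the bags containing it form a connected subtree. Here edge (4,0) lies in no bag, so the decomposition is invalid.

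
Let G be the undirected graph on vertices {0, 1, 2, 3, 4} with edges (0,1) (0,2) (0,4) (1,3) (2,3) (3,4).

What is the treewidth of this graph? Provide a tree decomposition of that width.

Treewidth 2.
One such decomposition:
Bags: B1 = {0, 3, 4}  B2 = {0, 1, 3}  B3 = {0, 2, 3}
Tree: B1–B2, B2–B3

Every bag has size at most 3, so the width is 3 − 1 = 2 and tw(G) ≤ 2. The edges 0–4–3–1–0 form a cycle, so G is not a tree and its treewidth is at least 2. Hence tw(G) = 2 exactly.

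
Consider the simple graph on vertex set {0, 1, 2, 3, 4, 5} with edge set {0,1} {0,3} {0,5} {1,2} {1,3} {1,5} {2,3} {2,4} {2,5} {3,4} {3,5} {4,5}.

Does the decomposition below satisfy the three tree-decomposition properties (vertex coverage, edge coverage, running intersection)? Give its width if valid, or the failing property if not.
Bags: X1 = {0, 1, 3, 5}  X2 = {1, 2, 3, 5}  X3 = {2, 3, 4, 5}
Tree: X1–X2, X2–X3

Yes; width 3.

Vertex coverage: the bags together contain {0, 1, 2, 3, 4, 5}, the full vertex set. Edge coverage: each edge of G has both endpoints in at least one bag. Running intersection: for every vertex, the bags containing it form a connected subtree. All three properties hold, so this is a valid tree decomposition of width max|bag| − 1 = 3, and hence tw(G) ≤ 3.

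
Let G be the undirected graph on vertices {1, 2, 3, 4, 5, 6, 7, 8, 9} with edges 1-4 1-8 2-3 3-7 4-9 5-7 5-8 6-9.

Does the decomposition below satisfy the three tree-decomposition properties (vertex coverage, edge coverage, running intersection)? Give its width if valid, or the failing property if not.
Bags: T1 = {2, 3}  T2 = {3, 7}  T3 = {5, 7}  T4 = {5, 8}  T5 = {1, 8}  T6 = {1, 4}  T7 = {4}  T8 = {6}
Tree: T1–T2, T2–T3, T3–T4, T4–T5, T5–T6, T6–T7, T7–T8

A tree decomposition must satisfy three properties: every vertex lies in some bag; for every edge, both endpoints lie together in some bag; and for every vertex, the bags containing it form a connected subtree. Here vertex 9 appears in no bag, so the decomposition is invalid.

No — vertex 9 appears in no bag.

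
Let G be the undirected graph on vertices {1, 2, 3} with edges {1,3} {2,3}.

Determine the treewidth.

A width-1 tree decomposition is:
Bags: B1 = {1, 3}  B2 = {2, 3}
Tree: B1–B2
Each bag holds 2 vertices, so the decomposition has width 1, which upper-bounds the treewidth. Since G has at least one edge (e.g. 3–1), it is not an edgeless graph, so tw(G) ≥ 1. Combining the bounds, tw(G) = 1.

1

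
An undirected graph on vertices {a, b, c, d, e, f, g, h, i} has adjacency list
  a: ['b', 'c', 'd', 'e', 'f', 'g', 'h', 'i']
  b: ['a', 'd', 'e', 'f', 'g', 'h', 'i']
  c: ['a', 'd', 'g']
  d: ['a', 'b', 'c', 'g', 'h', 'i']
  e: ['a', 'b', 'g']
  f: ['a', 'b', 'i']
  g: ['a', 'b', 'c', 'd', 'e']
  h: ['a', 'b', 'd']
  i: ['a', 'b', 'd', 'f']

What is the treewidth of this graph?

3

A width-3 tree decomposition is:
Bags: B1 = {a, b, f, i}  B2 = {a, b, d, i}  B3 = {a, b, d, g}  B4 = {a, b, d, h}  B5 = {a, b, e, g}  B6 = {a, c, d, g}
Tree: B1–B2, B2–B3, B2–B4, B3–B5, B3–B6
The largest bag has 4 vertices, giving width 3; this decomposition certifies tw(G) ≤ 3. For the lower bound, the 4 vertices {a, c, d, g} are pairwise adjacent, and any tree decomposition puts a clique entirely inside one bag — forcing width ≥ 3. The upper and lower bounds meet at 3, so that is the treewidth.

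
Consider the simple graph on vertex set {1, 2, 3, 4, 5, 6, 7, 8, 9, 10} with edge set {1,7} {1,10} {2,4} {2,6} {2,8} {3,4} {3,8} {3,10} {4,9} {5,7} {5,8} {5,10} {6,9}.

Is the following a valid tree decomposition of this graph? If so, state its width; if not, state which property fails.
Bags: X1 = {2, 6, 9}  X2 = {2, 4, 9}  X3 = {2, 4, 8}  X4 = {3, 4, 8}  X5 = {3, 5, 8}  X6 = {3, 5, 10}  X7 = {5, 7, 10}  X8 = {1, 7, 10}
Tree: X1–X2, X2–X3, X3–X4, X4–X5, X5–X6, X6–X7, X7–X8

Yes; width 2.

Checking the three conditions: (i) the bags cover all of {1, 2, 3, 4, 5, 6, 7, 8, 9, 10}; (ii) for each edge, some bag contains both endpoints; (iii) the bags containing any fixed vertex form a subtree. All hold, so the decomposition is valid with width 3 − 1 = 2.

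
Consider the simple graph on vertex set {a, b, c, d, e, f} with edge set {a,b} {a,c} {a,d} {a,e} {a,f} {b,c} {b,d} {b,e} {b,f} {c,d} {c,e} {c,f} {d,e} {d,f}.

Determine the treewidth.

4

A width-4 tree decomposition is:
Bags: B1 = {a, b, c, d, e}  B2 = {a, b, c, d, f}
Tree: B1–B2
The largest bag has 5 vertices, giving width 4; this decomposition certifies tw(G) ≤ 4. On the other hand G contains the 5-clique {a, b, c, d, e}. A clique must lie in a single bag of any decomposition, so no decomposition can have width below 4. Combining the bounds, tw(G) = 4.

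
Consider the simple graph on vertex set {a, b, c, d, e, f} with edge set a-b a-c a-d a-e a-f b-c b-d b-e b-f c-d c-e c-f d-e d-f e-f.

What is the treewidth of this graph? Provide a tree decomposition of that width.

Treewidth 5.
Bags: B1 = {a, b, c, d, e, f}
Tree: (single bag)

With just one bag of size 6, the width is 6 − 1 = 5, so tw(G) ≤ 5. On the other hand G contains the 6-clique {a, b, c, d, e, f}. A clique must lie in a single bag of any decomposition, so no decomposition can have width below 5. Combining the bounds, tw(G) = 5.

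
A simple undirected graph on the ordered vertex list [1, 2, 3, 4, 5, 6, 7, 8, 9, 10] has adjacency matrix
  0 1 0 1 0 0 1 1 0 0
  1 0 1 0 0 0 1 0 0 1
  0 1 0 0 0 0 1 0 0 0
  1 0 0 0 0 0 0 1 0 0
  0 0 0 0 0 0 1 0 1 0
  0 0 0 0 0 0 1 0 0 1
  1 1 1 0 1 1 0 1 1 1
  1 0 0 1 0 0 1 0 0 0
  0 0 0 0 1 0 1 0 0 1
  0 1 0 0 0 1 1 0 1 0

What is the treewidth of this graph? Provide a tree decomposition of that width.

Treewidth 2.
Bags: B1 = {7, 9, 10}  B2 = {2, 7, 10}  B3 = {1, 2, 7}  B4 = {6, 7, 10}  B5 = {5, 7, 9}  B6 = {1, 7, 8}  B7 = {1, 4, 8}  B8 = {2, 3, 7}
Tree: B1–B2, B2–B3, B2–B4, B1–B5, B3–B6, B6–B7, B3–B8

The largest bag has 3 vertices, giving width 2; this decomposition certifies tw(G) ≤ 2. Conversely, {1, 4, 8} is a clique of size 3, and the vertices of any clique must share a bag in every tree decomposition; so some bag has ≥ 3 vertices and tw(G) ≥ 2. Therefore the treewidth is 2.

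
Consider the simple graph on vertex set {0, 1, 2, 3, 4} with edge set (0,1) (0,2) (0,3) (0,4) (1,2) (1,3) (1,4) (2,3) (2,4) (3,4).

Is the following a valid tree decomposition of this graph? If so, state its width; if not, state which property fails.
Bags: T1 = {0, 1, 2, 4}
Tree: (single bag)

No — vertex 3 appears in no bag.

A tree decomposition must satisfy three properties: every vertex lies in some bag; for every edge, both endpoints lie together in some bag; and for every vertex, the bags containing it form a connected subtree. Here vertex 3 appears in no bag, so the decomposition is invalid.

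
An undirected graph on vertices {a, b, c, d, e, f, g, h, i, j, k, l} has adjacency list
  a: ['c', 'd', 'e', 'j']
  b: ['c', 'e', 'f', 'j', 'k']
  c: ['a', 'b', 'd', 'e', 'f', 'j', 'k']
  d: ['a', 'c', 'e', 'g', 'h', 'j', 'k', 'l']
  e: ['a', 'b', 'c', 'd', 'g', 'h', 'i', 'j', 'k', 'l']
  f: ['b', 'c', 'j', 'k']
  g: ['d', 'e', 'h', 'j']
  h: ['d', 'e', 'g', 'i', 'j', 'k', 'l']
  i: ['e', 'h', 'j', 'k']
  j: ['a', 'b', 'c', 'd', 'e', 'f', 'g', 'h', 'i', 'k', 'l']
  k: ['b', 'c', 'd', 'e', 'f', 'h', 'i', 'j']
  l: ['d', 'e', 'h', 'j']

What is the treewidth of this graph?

A width-4 tree decomposition is:
Bags: B1 = {c, d, e, j, k}  B2 = {b, c, e, j, k}  B3 = {d, e, h, j, k}  B4 = {d, e, h, j, l}  B5 = {e, h, i, j, k}  B6 = {b, c, f, j, k}  B7 = {a, c, d, e, j}  B8 = {d, e, g, h, j}
Tree: B1–B2, B1–B3, B3–B4, B3–B5, B2–B6, B1–B7, B4–B8
Every bag has size at most 5, so the width is 5 − 1 = 4 and tw(G) ≤ 4. For the lower bound, the 5 vertices {d, e, g, h, j} are pairwise adjacent, and any tree decomposition puts a clique entirely inside one bag — forcing width ≥ 4. Hence tw(G) = 4 exactly.

4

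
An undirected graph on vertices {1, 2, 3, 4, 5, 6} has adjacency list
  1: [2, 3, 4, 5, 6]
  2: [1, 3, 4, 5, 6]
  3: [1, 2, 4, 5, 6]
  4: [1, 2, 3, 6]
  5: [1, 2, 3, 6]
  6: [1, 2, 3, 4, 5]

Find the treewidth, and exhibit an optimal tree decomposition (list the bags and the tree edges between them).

Every bag has size at most 5, so the width is 5 − 1 = 4 and tw(G) ≤ 4. On the other hand G contains the 5-clique {1, 2, 3, 4, 6}. A clique must lie in a single bag of any decomposition, so no decomposition can have width below 4. Combining the bounds, tw(G) = 4.

Treewidth 4.
Bags: B1 = {1, 2, 3, 4, 6}  B2 = {1, 2, 3, 5, 6}
Tree: B1–B2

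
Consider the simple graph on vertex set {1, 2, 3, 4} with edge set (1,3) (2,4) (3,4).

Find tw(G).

A width-1 tree decomposition is:
Bags: B1 = {1, 3}  B2 = {3, 4}  B3 = {2, 4}
Tree: B1–B2, B2–B3
Every bag has size at most 2, so the width is 2 − 1 = 1 and tw(G) ≤ 1. G has an edge, so its treewidth is at least 1. Hence tw(G) = 1 exactly.

1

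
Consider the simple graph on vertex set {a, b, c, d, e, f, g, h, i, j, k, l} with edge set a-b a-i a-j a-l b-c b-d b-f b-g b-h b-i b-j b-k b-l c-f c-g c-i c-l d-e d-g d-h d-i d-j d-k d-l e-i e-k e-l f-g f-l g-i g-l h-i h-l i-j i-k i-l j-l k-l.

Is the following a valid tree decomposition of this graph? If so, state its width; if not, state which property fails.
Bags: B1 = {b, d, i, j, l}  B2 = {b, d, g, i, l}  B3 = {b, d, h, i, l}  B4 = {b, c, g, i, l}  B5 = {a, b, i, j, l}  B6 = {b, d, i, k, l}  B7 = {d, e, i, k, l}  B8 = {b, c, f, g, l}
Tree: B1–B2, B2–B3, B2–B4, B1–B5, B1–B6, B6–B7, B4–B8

Yes; width 4.

Every vertex of G appears in some bag (union = {a, b, c, d, e, f, g, h, i, j, k, l}); every edge is covered by a bag; and for each vertex v the set of bags containing v is connected in the bag tree. The decomposition is therefore valid. The largest bag has 5 vertices, so the width is 4.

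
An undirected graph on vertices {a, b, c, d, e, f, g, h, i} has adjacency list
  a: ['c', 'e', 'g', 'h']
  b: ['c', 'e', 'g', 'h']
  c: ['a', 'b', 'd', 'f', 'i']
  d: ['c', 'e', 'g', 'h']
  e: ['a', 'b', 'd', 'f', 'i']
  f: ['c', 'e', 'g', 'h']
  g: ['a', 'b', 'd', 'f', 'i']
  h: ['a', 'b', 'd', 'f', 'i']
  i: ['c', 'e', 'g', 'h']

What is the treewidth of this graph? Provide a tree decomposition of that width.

Treewidth 4.
One such decomposition:
Bags: B1 = {c, e, f, g, h}  B2 = {b, c, e, g, h}  B3 = {c, d, e, g, h}  B4 = {a, c, e, g, h}  B5 = {c, e, g, h, i}
Tree: B1–B2, B2–B3, B3–B4, B4–B5

The largest bag has 5 vertices, giving width 4; this decomposition certifies tw(G) ≤ 4. For the lower bound: the 5 vertex sets {f,g}, {b,h}, {d,e}, {c}, {a} are disjoint, each induces a connected subgraph, and every pair is joined by at least one edge of G. Contracting each set to a single vertex therefore yields K_{5} as a minor, and since treewidth is minor-monotone, tw(G) ≥ tw(K_{5}) = 4. The upper and lower bounds meet at 4, so that is the treewidth.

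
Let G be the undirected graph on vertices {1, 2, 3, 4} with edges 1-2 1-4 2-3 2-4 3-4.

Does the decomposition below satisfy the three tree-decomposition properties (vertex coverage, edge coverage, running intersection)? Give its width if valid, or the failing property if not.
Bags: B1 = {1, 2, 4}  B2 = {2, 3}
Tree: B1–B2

No — edge (4,3) lies in no bag.

A tree decomposition must satisfy three properties: every vertex lies in some bag; for every edge, both endpoints lie together in some bag; and for every vertex, the bags containing it form a connected subtree. Here edge (4,3) lies in no bag, so the decomposition is invalid.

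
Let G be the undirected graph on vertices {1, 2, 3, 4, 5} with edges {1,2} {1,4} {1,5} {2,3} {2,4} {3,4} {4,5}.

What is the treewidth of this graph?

2

A width-2 tree decomposition is:
Bags: B1 = {2, 3, 4}  B2 = {1, 2, 4}  B3 = {1, 4, 5}
Tree: B1–B2, B2–B3
Each bag holds 3 vertices, so the decomposition has width 2, which upper-bounds the treewidth. Conversely, {1, 2, 4} is a clique of size 3, and the vertices of any clique must share a bag in every tree decomposition; so some bag has ≥ 3 vertices and tw(G) ≥ 2. Hence tw(G) = 2 exactly.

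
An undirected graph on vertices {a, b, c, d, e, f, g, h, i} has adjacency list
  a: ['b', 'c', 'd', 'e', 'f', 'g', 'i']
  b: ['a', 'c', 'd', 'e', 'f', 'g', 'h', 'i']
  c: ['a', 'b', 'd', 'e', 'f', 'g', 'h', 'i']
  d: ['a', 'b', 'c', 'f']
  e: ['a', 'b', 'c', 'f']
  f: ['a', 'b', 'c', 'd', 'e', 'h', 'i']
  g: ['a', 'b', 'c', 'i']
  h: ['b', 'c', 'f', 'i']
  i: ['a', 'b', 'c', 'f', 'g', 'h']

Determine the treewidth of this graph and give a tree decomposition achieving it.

The largest bag has 5 vertices, giving width 4; this decomposition certifies tw(G) ≤ 4. Conversely, {a, b, c, g, i} is a clique of size 5, and the vertices of any clique must share a bag in every tree decomposition; so some bag has ≥ 5 vertices and tw(G) ≥ 4. The upper and lower bounds meet at 4, so that is the treewidth.

Treewidth 4.
One optimal decomposition is:
Bags: B1 = {a, b, c, f, i}  B2 = {a, b, c, g, i}  B3 = {b, c, f, h, i}  B4 = {a, b, c, d, f}  B5 = {a, b, c, e, f}
Tree: B1–B2, B1–B3, B1–B4, B1–B5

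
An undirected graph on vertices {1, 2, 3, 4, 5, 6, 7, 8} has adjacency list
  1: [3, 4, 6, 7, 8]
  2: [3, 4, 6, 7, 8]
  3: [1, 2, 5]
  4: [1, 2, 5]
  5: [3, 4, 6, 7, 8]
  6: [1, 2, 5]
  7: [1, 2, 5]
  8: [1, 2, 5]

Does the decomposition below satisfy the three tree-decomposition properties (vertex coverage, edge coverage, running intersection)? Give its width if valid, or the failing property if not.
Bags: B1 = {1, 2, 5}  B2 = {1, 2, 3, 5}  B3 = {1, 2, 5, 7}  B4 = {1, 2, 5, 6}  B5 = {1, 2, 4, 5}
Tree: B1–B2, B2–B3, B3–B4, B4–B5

No — vertex 8 appears in no bag.

A tree decomposition must satisfy three properties: every vertex lies in some bag; for every edge, both endpoints lie together in some bag; and for every vertex, the bags containing it form a connected subtree. Here vertex 8 appears in no bag, so the decomposition is invalid.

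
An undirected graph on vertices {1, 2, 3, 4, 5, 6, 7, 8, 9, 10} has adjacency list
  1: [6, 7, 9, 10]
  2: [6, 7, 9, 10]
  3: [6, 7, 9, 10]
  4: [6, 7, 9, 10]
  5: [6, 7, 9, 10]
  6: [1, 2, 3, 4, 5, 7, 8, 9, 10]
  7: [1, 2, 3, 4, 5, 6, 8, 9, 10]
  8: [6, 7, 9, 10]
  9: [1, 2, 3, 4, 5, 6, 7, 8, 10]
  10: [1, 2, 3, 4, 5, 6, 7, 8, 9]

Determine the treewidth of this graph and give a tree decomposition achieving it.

Every bag has size at most 5, so the width is 5 − 1 = 4 and tw(G) ≤ 4. On the other hand G contains the 5-clique {1, 6, 7, 9, 10}. A clique must lie in a single bag of any decomposition, so no decomposition can have width below 4. Hence tw(G) = 4 exactly.

Treewidth 4.
One optimal decomposition is:
Bags: B1 = {5, 6, 7, 9, 10}  B2 = {2, 6, 7, 9, 10}  B3 = {4, 6, 7, 9, 10}  B4 = {6, 7, 8, 9, 10}  B5 = {1, 6, 7, 9, 10}  B6 = {3, 6, 7, 9, 10}
Tree: B1–B2, B2–B3, B3–B4, B2–B5, B5–B6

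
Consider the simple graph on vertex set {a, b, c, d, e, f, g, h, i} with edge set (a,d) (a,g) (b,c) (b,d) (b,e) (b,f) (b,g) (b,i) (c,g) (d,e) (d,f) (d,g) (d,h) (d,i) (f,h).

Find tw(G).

2

A width-2 tree decomposition is:
Bags: B1 = {b, d, i}  B2 = {b, d, f}  B3 = {b, d, g}  B4 = {a, d, g}  B5 = {b, d, e}  B6 = {d, f, h}  B7 = {b, c, g}
Tree: B1–B2, B1–B3, B3–B4, B1–B5, B2–B6, B3–B7
Each bag holds 3 vertices, so the decomposition has width 2, which upper-bounds the treewidth. On the other hand G contains the 3-clique {d, f, h}. A clique must lie in a single bag of any decomposition, so no decomposition can have width below 2. Combining the bounds, tw(G) = 2.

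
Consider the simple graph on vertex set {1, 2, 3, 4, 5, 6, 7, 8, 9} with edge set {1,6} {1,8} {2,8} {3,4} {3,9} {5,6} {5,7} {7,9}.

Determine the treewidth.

1

A width-1 tree decomposition is:
Bags: B1 = {3, 4}  B2 = {3, 9}  B3 = {7, 9}  B4 = {5, 7}  B5 = {5, 6}  B6 = {1, 6}  B7 = {1, 8}  B8 = {2, 8}
Tree: B1–B2, B2–B3, B3–B4, B4–B5, B5–B6, B6–B7, B7–B8
Each bag holds 2 vertices, so the decomposition has width 1, which upper-bounds the treewidth. Any graph with an edge has treewidth ≥ 1, and G has the edge 4–3. Combining the bounds, tw(G) = 1.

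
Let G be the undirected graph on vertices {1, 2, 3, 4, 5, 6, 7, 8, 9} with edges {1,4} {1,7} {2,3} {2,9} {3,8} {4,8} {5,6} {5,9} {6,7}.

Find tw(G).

A width-2 tree decomposition is:
Bags: B1 = {1, 4, 7}  B2 = {4, 7, 8}  B3 = {3, 7, 8}  B4 = {2, 3, 7}  B5 = {2, 7, 9}  B6 = {5, 7, 9}  B7 = {5, 6, 7}
Tree: B1–B2, B2–B3, B3–B4, B4–B5, B5–B6, B6–B7
The largest bag has 3 vertices, giving width 2; this decomposition certifies tw(G) ≤ 2. Since 7–1–4–8–3–2–9–5–6–7 is a cycle in G, G is not acyclic. Forests are exactly the graphs of treewidth ≤ 1, so tw(G) ≥ 2. Therefore the treewidth is 2.

2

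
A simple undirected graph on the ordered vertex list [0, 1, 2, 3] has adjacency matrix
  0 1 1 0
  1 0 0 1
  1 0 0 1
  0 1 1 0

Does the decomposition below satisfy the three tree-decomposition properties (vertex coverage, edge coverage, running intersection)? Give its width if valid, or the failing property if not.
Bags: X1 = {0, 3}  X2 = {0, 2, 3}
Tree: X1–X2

A tree decomposition must satisfy three properties: every vertex lies in some bag; for every edge, both endpoints lie together in some bag; and for every vertex, the bags containing it form a connected subtree. Here vertex 1 appears in no bag, so the decomposition is invalid.

No — vertex 1 appears in no bag.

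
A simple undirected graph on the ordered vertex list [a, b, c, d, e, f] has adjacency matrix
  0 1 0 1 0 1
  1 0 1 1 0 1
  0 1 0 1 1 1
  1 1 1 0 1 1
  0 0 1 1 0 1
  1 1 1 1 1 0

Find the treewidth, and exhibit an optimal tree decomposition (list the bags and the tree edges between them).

Treewidth 3.
One such decomposition:
Bags: B1 = {b, c, d, f}  B2 = {c, d, e, f}  B3 = {a, b, d, f}
Tree: B1–B2, B1–B3

The largest bag has 4 vertices, giving width 3; this decomposition certifies tw(G) ≤ 3. On the other hand G contains the 4-clique {c, d, e, f}. A clique must lie in a single bag of any decomposition, so no decomposition can have width below 3. The upper and lower bounds meet at 3, so that is the treewidth.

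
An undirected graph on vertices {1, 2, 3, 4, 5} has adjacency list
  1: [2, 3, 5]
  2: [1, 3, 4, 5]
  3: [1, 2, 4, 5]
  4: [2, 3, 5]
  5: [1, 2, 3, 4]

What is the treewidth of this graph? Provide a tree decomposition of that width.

Treewidth 3.
One such decomposition:
Bags: B1 = {2, 3, 4, 5}  B2 = {1, 2, 3, 5}
Tree: B1–B2

Each bag holds 4 vertices, so the decomposition has width 3, which upper-bounds the treewidth. On the other hand G contains the 4-clique {1, 2, 3, 5}. A clique must lie in a single bag of any decomposition, so no decomposition can have width below 3. Combining the bounds, tw(G) = 3.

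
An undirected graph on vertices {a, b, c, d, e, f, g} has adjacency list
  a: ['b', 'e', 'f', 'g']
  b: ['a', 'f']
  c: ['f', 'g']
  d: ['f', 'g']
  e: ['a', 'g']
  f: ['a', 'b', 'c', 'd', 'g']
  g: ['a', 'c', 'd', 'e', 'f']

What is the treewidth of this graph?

2

A width-2 tree decomposition is:
Bags: B1 = {a, b, f}  B2 = {a, f, g}  B3 = {a, e, g}  B4 = {c, f, g}  B5 = {d, f, g}
Tree: B1–B2, B2–B3, B2–B4, B2–B5
Each bag holds 3 vertices, so the decomposition has width 2, which upper-bounds the treewidth. For the lower bound, the 3 vertices {a, e, g} are pairwise adjacent, and any tree decomposition puts a clique entirely inside one bag — forcing width ≥ 2. Hence tw(G) = 2 exactly.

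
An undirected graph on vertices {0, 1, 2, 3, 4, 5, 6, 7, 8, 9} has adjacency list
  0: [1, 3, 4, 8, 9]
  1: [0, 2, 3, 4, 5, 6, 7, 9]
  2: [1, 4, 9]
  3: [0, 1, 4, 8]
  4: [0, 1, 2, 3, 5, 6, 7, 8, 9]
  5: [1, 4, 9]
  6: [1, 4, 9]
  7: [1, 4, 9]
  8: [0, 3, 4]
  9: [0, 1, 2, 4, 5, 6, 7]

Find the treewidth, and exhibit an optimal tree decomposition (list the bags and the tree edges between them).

Every bag has size at most 4, so the width is 4 − 1 = 3 and tw(G) ≤ 3. On the other hand G contains the 4-clique {0, 3, 4, 8}. A clique must lie in a single bag of any decomposition, so no decomposition can have width below 3. The upper and lower bounds meet at 3, so that is the treewidth.

Treewidth 3.
Bags: B1 = {1, 4, 5, 9}  B2 = {1, 4, 7, 9}  B3 = {0, 1, 4, 9}  B4 = {0, 1, 3, 4}  B5 = {0, 3, 4, 8}  B6 = {1, 4, 6, 9}  B7 = {1, 2, 4, 9}
Tree: B1–B2, B1–B3, B3–B4, B4–B5, B2–B6, B6–B7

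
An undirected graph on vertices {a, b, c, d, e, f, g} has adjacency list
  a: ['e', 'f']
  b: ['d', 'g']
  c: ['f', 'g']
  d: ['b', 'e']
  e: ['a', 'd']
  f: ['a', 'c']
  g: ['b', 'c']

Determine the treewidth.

2

A width-2 tree decomposition is:
Bags: B1 = {b, d, g}  B2 = {d, e, g}  B3 = {a, e, g}  B4 = {a, f, g}  B5 = {c, f, g}
Tree: B1–B2, B2–B3, B3–B4, B4–B5
Each bag holds 3 vertices, so the decomposition has width 2, which upper-bounds the treewidth. Since g–b–d–e–a–f–c–g is a cycle in G, G is not acyclic. Forests are exactly the graphs of treewidth ≤ 1, so tw(G) ≥ 2. Combining the bounds, tw(G) = 2.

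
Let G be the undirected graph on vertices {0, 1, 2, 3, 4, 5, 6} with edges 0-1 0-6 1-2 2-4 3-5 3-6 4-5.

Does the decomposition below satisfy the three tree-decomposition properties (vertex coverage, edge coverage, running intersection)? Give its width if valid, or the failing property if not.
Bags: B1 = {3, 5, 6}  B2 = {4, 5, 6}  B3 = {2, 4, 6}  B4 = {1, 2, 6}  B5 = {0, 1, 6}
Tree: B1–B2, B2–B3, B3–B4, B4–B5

Checking the three conditions: (i) the bags cover all of {0, 1, 2, 3, 4, 5, 6}; (ii) for each edge, some bag contains both endpoints; (iii) the bags containing any fixed vertex form a subtree. All hold, so the decomposition is valid with width 3 − 1 = 2.

Yes; width 2.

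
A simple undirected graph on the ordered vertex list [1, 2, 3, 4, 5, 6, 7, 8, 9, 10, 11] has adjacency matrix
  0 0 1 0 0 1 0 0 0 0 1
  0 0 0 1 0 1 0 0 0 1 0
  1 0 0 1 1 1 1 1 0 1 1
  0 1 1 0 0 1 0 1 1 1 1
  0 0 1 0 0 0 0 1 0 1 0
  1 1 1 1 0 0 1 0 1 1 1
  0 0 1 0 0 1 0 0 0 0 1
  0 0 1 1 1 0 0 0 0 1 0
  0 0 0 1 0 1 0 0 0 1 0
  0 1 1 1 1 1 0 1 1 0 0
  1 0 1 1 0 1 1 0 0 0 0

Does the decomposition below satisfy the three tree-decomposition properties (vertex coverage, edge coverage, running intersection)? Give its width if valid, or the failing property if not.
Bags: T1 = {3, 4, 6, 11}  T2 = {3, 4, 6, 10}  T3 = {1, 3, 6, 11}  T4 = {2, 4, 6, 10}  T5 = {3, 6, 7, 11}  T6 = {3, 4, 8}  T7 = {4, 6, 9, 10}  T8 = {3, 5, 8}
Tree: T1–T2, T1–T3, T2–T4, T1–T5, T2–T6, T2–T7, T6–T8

A tree decomposition must satisfy three properties: every vertex lies in some bag; for every edge, both endpoints lie together in some bag; and for every vertex, the bags containing it form a connected subtree. Here edge (10,8) lies in no bag, so the decomposition is invalid.

No — edge (10,8) lies in no bag.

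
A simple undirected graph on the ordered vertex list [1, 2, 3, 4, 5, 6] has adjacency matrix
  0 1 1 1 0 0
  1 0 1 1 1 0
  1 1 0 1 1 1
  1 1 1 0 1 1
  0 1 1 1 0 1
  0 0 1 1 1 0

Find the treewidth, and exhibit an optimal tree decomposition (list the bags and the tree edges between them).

Every bag has size at most 4, so the width is 4 − 1 = 3 and tw(G) ≤ 3. Conversely, {1, 2, 3, 4} is a clique of size 4, and the vertices of any clique must share a bag in every tree decomposition; so some bag has ≥ 4 vertices and tw(G) ≥ 3. Therefore the treewidth is 3.

Treewidth 3.
One optimal decomposition is:
Bags: B1 = {3, 4, 5, 6}  B2 = {2, 3, 4, 5}  B3 = {1, 2, 3, 4}
Tree: B1–B2, B2–B3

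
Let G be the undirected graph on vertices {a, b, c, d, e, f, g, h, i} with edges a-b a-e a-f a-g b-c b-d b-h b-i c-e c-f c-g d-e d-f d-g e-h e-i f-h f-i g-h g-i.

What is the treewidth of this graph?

4

A width-4 tree decomposition is:
Bags: B1 = {b, e, f, g, i}  B2 = {a, b, e, f, g}  B3 = {b, d, e, f, g}  B4 = {b, c, e, f, g}  B5 = {b, e, f, g, h}
Tree: B1–B2, B2–B3, B3–B4, B4–B5
The largest bag has 5 vertices, giving width 4; this decomposition certifies tw(G) ≤ 4. For the lower bound: the 5 vertex sets {f,i}, {a,b}, {d,g}, {e}, {c} are disjoint, each induces a connected subgraph, and every pair is joined by at least one edge of G. Contracting each set to a single vertex therefore yields K_{5} as a minor, and since treewidth is minor-monotone, tw(G) ≥ tw(K_{5}) = 4. Combining the bounds, tw(G) = 4.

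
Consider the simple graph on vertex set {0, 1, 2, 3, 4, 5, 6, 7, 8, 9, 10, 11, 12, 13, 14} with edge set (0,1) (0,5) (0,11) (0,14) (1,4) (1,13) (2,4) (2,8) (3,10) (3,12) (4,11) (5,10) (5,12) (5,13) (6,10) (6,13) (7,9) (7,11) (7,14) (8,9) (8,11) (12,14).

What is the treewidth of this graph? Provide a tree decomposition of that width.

Each bag holds 4 vertices, so the decomposition has width 3, which upper-bounds the treewidth. For the lower bound: the 4 vertex sets {3,6,10}, {12}, {5}, {0,1,13,14} are disjoint, each induces a connected subgraph, and every pair is joined by at least one edge of G. Contracting each set to a single vertex therefore yields K_{4} as a minor, and since treewidth is minor-monotone, tw(G) ≥ tw(K_{4}) = 3. Hence tw(G) = 3 exactly.

Treewidth 3.
One optimal decomposition is:
Bags: B1 = {3, 6, 10, 12}  B2 = {5, 6, 10, 12}  B3 = {5, 6, 12, 13}  B4 = {5, 12, 13, 14}  B5 = {0, 5, 13, 14}  B6 = {0, 1, 13, 14}  B7 = {0, 1, 7, 14}  B8 = {0, 1, 7, 11}  B9 = {1, 4, 7, 11}  B10 = {4, 7, 9, 11}  B11 = {4, 8, 9, 11}  B12 = {2, 4, 8, 9}
Tree: B1–B2, B2–B3, B3–B4, B4–B5, B5–B6, B6–B7, B7–B8, B8–B9, B9–B10, B10–B11, B11–B12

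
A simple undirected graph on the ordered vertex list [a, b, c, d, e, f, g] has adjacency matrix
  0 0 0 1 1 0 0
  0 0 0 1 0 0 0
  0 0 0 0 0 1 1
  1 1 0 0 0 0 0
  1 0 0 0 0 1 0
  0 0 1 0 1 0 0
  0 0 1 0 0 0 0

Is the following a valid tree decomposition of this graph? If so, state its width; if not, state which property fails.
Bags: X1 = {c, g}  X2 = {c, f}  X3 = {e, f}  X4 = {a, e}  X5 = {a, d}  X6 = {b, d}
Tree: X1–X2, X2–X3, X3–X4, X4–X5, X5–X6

Vertex coverage: the bags together contain {a, b, c, d, e, f, g}, the full vertex set. Edge coverage: each edge of G has both endpoints in at least one bag. Running intersection: for every vertex, the bags containing it form a connected subtree. All three properties hold, so this is a valid tree decomposition of width max|bag| − 1 = 1, and hence tw(G) ≤ 1.

Yes; width 1.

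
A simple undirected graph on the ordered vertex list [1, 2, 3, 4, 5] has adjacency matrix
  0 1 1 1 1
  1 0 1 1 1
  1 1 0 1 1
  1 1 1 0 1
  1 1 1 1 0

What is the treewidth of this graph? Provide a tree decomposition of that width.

With just one bag of size 5, the width is 5 − 1 = 4, so tw(G) ≤ 4. On the other hand G contains the 5-clique {1, 2, 3, 4, 5}. A clique must lie in a single bag of any decomposition, so no decomposition can have width below 4. Hence tw(G) = 4 exactly.

Treewidth 4.
One such decomposition:
Bags: B1 = {1, 2, 3, 4, 5}
Tree: (single bag)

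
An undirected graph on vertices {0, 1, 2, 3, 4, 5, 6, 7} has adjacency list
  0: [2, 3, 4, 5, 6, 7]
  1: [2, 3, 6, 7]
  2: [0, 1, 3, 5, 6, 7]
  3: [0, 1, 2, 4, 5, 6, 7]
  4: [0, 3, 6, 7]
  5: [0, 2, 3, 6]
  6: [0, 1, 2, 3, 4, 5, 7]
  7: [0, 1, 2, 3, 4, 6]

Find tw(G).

A width-4 tree decomposition is:
Bags: B1 = {1, 2, 3, 6, 7}  B2 = {0, 2, 3, 6, 7}  B3 = {0, 2, 3, 5, 6}  B4 = {0, 3, 4, 6, 7}
Tree: B1–B2, B2–B3, B2–B4
Every bag has size at most 5, so the width is 5 − 1 = 4 and tw(G) ≤ 4. On the other hand G contains the 5-clique {0, 2, 3, 5, 6}. A clique must lie in a single bag of any decomposition, so no decomposition can have width below 4. Therefore the treewidth is 4.

4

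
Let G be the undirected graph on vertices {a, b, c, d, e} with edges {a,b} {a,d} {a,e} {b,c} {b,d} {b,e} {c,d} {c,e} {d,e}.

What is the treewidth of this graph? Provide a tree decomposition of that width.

The largest bag has 4 vertices, giving width 3; this decomposition certifies tw(G) ≤ 3. Conversely, {b, c, d, e} is a clique of size 4, and the vertices of any clique must share a bag in every tree decomposition; so some bag has ≥ 4 vertices and tw(G) ≥ 3. Combining the bounds, tw(G) = 3.

Treewidth 3.
One optimal decomposition is:
Bags: B1 = {b, c, d, e}  B2 = {a, b, d, e}
Tree: B1–B2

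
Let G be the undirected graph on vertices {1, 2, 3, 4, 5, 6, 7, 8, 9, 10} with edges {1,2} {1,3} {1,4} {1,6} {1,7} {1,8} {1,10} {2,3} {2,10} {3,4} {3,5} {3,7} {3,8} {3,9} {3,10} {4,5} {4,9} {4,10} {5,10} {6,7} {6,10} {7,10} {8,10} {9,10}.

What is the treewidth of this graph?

3

A width-3 tree decomposition is:
Bags: B1 = {1, 3, 4, 10}  B2 = {3, 4, 9, 10}  B3 = {1, 2, 3, 10}  B4 = {3, 4, 5, 10}  B5 = {1, 3, 7, 10}  B6 = {1, 3, 8, 10}  B7 = {1, 6, 7, 10}
Tree: B1–B2, B1–B3, B1–B4, B1–B5, B1–B6, B5–B7
Each bag holds 4 vertices, so the decomposition has width 3, which upper-bounds the treewidth. On the other hand G contains the 4-clique {1, 3, 8, 10}. A clique must lie in a single bag of any decomposition, so no decomposition can have width below 3. Hence tw(G) = 3 exactly.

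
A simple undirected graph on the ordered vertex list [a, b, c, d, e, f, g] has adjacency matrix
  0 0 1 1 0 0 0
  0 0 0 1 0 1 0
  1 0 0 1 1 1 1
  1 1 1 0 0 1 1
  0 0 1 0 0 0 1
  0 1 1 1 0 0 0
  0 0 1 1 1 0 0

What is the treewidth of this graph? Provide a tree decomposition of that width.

Treewidth 2.
One optimal decomposition is:
Bags: B1 = {c, d, f}  B2 = {b, d, f}  B3 = {a, c, d}  B4 = {c, d, g}  B5 = {c, e, g}
Tree: B1–B2, B1–B3, B1–B4, B4–B5

Each bag holds 3 vertices, so the decomposition has width 2, which upper-bounds the treewidth. For the lower bound, the 3 vertices {c, d, g} are pairwise adjacent, and any tree decomposition puts a clique entirely inside one bag — forcing width ≥ 2. Combining the bounds, tw(G) = 2.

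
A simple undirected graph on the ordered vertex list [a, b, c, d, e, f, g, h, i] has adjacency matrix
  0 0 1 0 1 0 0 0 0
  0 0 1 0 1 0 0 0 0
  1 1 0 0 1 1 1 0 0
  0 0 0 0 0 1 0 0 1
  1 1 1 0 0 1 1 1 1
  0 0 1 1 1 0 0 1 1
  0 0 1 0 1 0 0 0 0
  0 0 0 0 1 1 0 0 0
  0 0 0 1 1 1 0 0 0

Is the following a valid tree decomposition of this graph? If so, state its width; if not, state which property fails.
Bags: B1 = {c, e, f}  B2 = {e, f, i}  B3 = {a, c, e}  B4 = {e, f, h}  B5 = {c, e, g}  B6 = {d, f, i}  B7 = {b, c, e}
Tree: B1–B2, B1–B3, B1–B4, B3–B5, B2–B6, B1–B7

Checking the three conditions: (i) the bags cover all of {a, b, c, d, e, f, g, h, i}; (ii) for each edge, some bag contains both endpoints; (iii) the bags containing any fixed vertex form a subtree. All hold, so the decomposition is valid with width 3 − 1 = 2.

Yes; width 2.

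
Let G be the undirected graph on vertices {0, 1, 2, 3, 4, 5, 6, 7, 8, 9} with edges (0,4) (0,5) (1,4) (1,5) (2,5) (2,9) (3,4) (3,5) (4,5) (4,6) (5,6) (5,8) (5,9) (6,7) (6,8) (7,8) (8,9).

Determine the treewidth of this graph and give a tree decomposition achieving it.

Treewidth 2.
One optimal decomposition is:
Bags: B1 = {5, 6, 8}  B2 = {4, 5, 6}  B3 = {5, 8, 9}  B4 = {6, 7, 8}  B5 = {2, 5, 9}  B6 = {1, 4, 5}  B7 = {3, 4, 5}  B8 = {0, 4, 5}
Tree: B1–B2, B1–B3, B1–B4, B3–B5, B2–B6, B6–B7, B7–B8

Each bag holds 3 vertices, so the decomposition has width 2, which upper-bounds the treewidth. On the other hand G contains the 3-clique {5, 8, 9}. A clique must lie in a single bag of any decomposition, so no decomposition can have width below 2. Therefore the treewidth is 2.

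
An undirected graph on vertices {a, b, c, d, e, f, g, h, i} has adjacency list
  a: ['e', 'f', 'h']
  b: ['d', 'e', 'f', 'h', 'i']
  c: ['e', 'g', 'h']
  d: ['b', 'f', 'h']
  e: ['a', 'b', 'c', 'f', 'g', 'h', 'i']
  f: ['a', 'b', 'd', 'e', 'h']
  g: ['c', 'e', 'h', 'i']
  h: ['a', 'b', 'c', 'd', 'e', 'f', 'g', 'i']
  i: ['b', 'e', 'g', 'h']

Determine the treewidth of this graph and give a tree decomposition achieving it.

Every bag has size at most 4, so the width is 4 − 1 = 3 and tw(G) ≤ 3. Conversely, {b, d, f, h} is a clique of size 4, and the vertices of any clique must share a bag in every tree decomposition; so some bag has ≥ 4 vertices and tw(G) ≥ 3. The upper and lower bounds meet at 3, so that is the treewidth.

Treewidth 3.
One optimal decomposition is:
Bags: B1 = {b, e, f, h}  B2 = {b, e, h, i}  B3 = {b, d, f, h}  B4 = {e, g, h, i}  B5 = {a, e, f, h}  B6 = {c, e, g, h}
Tree: B1–B2, B1–B3, B2–B4, B1–B5, B4–B6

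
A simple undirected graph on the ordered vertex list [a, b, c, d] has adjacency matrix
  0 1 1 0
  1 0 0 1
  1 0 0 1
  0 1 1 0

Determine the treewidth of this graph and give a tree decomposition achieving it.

Each bag holds 3 vertices, so the decomposition has width 2, which upper-bounds the treewidth. For the lower bound, G contains the cycle a–c–d–b–a, so G is not a forest; only forests have treewidth ≤ 1, hence tw(G) ≥ 2. Combining the bounds, tw(G) = 2.

Treewidth 2.
One such decomposition:
Bags: B1 = {a, c, d}  B2 = {a, b, d}
Tree: B1–B2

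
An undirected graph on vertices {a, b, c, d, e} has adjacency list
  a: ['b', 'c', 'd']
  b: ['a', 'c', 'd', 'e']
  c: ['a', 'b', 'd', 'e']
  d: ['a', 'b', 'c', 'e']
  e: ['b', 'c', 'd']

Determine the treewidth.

A width-3 tree decomposition is:
Bags: B1 = {b, c, d, e}  B2 = {a, b, c, d}
Tree: B1–B2
Each bag holds 4 vertices, so the decomposition has width 3, which upper-bounds the treewidth. On the other hand G contains the 4-clique {b, c, d, e}. A clique must lie in a single bag of any decomposition, so no decomposition can have width below 3. Combining the bounds, tw(G) = 3.

3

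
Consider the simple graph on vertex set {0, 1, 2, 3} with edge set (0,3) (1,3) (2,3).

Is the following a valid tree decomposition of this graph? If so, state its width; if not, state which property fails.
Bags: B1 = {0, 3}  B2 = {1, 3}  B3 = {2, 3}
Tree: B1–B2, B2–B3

Yes; width 1.

Vertex coverage: the bags together contain {0, 1, 2, 3}, the full vertex set. Edge coverage: each edge of G has both endpoints in at least one bag. Running intersection: for every vertex, the bags containing it form a connected subtree. All three properties hold, so this is a valid tree decomposition of width max|bag| − 1 = 1, and hence tw(G) ≤ 1.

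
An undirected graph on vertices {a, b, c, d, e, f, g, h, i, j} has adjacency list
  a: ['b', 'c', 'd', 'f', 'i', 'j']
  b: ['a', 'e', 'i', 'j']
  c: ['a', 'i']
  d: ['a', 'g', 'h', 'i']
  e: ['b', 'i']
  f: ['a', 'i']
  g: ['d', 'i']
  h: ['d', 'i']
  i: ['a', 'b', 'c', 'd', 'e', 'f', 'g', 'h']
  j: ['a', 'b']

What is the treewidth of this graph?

2

A width-2 tree decomposition is:
Bags: B1 = {a, d, i}  B2 = {a, f, i}  B3 = {a, b, i}  B4 = {a, c, i}  B5 = {d, g, i}  B6 = {d, h, i}  B7 = {a, b, j}  B8 = {b, e, i}
Tree: B1–B2, B1–B3, B1–B4, B1–B5, B5–B6, B3–B7, B3–B8
Each bag holds 3 vertices, so the decomposition has width 2, which upper-bounds the treewidth. For the lower bound, the 3 vertices {a, b, j} are pairwise adjacent, and any tree decomposition puts a clique entirely inside one bag — forcing width ≥ 2. Combining the bounds, tw(G) = 2.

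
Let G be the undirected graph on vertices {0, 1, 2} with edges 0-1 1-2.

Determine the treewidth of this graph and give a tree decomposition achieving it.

Each bag holds 2 vertices, so the decomposition has width 1, which upper-bounds the treewidth. G has an edge, so its treewidth is at least 1. Combining the bounds, tw(G) = 1.

Treewidth 1.
One such decomposition:
Bags: B1 = {1, 2}  B2 = {0, 1}
Tree: B1–B2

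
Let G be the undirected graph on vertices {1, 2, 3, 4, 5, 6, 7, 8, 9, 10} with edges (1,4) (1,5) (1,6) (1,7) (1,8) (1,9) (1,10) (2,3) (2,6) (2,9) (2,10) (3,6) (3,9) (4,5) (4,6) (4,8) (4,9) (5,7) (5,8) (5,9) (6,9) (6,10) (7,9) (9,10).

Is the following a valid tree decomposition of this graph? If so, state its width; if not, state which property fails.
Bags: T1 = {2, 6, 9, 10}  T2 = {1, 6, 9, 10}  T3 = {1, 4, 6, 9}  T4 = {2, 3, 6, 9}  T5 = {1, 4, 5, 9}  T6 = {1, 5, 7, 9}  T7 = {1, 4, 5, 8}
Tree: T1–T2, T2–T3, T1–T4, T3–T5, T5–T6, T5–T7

Every vertex of G appears in some bag (union = {1, 2, 3, 4, 5, 6, 7, 8, 9, 10}); every edge is covered by a bag; and for each vertex v the set of bags containing v is connected in the bag tree. The decomposition is therefore valid. The largest bag has 4 vertices, so the width is 3.

Yes; width 3.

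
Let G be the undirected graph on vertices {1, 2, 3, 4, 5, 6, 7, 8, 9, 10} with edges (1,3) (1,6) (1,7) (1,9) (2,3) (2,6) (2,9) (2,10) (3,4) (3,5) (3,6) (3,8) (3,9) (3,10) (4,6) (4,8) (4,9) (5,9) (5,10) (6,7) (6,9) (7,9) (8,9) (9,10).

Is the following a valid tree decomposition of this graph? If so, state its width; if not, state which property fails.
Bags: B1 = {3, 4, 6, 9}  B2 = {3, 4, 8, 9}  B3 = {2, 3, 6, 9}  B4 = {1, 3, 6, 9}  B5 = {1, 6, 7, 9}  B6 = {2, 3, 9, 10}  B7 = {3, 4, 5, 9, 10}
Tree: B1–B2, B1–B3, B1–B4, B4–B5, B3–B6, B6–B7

A tree decomposition must satisfy three properties: every vertex lies in some bag; for every edge, both endpoints lie together in some bag; and for every vertex, the bags containing it form a connected subtree. Here bags containing vertex 4 are not connected in the tree, so the decomposition is invalid.

No — bags containing vertex 4 are not connected in the tree.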